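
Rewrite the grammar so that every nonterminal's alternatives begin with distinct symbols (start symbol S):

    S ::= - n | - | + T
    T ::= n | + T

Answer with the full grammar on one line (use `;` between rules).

S ::= + T | - S'; T ::= n | + T; S' ::= n | epsilon

S has alternatives sharing prefix '-': factor to S → - S' with S' → n | ε.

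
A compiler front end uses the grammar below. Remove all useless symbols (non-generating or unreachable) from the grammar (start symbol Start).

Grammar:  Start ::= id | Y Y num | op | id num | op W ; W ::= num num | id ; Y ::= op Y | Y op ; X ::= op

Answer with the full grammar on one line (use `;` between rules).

Start ::= id | op | id num | op W; W ::= num num | id

Generating nonterminals: {Start, W, X}.
Reachable from Start after that: {Start, W}.
Removed useless symbols: {X, Y} and every production mentioning them.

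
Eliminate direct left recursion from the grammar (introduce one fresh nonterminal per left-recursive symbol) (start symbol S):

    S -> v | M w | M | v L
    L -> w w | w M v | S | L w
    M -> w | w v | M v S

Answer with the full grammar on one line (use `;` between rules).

Directly left-recursive nonterminals: L, M.
For L: α = {w}, β = {w w, w M v, S}. Rewrite as L → β L' and L' → α L' | ε.
For M: α = {v S}, β = {w, w v}. Rewrite as M → β M' and M' → α M' | ε.

S -> v | M w | M | v L; L -> w w L' | w M v L' | S L'; M -> w M' | w v M'; L' -> w L' | ε; M' -> v S M' | ε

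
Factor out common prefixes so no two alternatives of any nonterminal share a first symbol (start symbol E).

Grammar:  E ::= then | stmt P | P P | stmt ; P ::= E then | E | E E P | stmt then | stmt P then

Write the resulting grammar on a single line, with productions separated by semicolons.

E ::= then | P P | stmt E'; P ::= E P' | stmt P''; E' ::= P | ε; P' ::= then | ε | E P; P'' ::= then | P then

E has alternatives sharing prefix 'stmt': factor to E → stmt E' with E' → P | ε.
P has alternatives sharing prefix 'E': factor to P → E P' with P' → then | ε | E P.
P has alternatives sharing prefix 'stmt': factor to P → stmt P'' with P'' → then | P then.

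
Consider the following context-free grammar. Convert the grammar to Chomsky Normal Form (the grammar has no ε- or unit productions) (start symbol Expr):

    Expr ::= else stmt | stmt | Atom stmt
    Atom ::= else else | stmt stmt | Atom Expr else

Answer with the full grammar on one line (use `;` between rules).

Expr ::= X1 X2 | stmt | Atom X2; Atom ::= X1 X1 | X2 X2 | Atom Y1; X1 ::= else; X2 ::= stmt; Y1 ::= Expr X1

Introduce a nonterminal for each terminal appearing in a rule of length ≥ 2: X1 → else, X2 → stmt.
Binarize each right-hand side of length ≥ 3 by chaining fresh nonterminals (Y1, Y2, …): affected rules were Atom → Atom Expr X1.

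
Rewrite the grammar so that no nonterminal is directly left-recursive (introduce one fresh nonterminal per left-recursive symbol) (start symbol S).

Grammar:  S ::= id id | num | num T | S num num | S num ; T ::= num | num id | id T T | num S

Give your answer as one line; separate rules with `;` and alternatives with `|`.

Directly left-recursive nonterminal: S.
For S: α = {num num, num}, β = {id id, num, num T}. Rewrite as S → β S' and S' → α S' | ε.

S ::= id id S' | num S' | num T S'; T ::= num | num id | id T T | num S; S' ::= num num S' | num S' | ε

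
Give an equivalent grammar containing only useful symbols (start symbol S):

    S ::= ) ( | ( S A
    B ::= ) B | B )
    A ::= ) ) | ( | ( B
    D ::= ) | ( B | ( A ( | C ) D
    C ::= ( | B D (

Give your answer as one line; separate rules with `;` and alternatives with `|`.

S ::= ) ( | ( S A; A ::= ) ) | (

Generating nonterminals: {A, C, D, S}.
Reachable from S after that: {A, S}.
Removed useless symbols: {B, C, D} and every production mentioning them.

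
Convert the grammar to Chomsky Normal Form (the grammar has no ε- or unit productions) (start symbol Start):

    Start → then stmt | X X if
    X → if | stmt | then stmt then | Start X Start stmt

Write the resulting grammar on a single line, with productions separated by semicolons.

Start → X1 X2 | X Y1; X → if | stmt | X1 Y2 | Start Y3; X1 → then; X2 → stmt; X3 → if; Y1 → X X3; Y2 → X2 X1; Y3 → X Y4; Y4 → Start X2

Introduce a nonterminal for each terminal appearing in a rule of length ≥ 2: X1 → then, X2 → stmt, X3 → if.
Binarize each right-hand side of length ≥ 3 by chaining fresh nonterminals (Y1, Y2, …): affected rules were Start → X X X3; X → X1 X2 X1; X → Start X Start X2.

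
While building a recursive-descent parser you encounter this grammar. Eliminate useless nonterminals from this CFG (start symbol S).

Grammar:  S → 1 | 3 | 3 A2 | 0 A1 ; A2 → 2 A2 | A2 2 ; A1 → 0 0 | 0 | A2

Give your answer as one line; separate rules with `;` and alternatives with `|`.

S → 1 | 3 | 0 A1; A1 → 0 0 | 0

Generating nonterminals: {A1, S}.
Reachable from S after that: {A1, S}.
Removed useless symbols: {A2} and every production mentioning them.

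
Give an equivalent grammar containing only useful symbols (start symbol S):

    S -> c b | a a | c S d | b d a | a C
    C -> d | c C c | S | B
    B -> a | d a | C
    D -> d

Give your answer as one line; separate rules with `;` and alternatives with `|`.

Generating nonterminals: {B, C, D, S}.
Reachable from S after that: {B, C, S}.
Removed useless symbols: {D} and every production mentioning them.

S -> c b | a a | c S d | b d a | a C; C -> d | c C c | S | B; B -> a | d a | C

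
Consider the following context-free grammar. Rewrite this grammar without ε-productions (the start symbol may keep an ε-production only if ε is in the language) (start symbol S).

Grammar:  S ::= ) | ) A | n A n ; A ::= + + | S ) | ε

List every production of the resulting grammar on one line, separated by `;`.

S ::= ) | ) A | n A n | n n; A ::= + + | S )

The nullable symbols are {A}.
ε ∉ L(G), so no ε-production is kept.
Expand every rule over subsets of its nullable positions: S → n A n gives n A n | n n.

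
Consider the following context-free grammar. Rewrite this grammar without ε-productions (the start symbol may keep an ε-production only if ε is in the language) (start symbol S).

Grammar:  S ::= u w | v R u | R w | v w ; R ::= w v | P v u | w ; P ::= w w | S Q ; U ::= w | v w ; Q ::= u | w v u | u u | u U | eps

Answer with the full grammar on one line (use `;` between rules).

S ::= u w | v R u | R w | v w; R ::= w v | P v u | w; P ::= w w | S Q | S; U ::= w | v w; Q ::= u | w v u | u u | u U

The nullable symbols are {Q}.
ε ∉ L(G), so no ε-production is kept.
Add the nullable-subset variants: P → S Q gives S Q | S.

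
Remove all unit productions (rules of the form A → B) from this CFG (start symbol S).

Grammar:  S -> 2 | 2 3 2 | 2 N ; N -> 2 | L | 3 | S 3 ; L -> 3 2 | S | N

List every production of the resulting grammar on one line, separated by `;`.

S -> 2 | 2 3 2 | 2 N; N -> 3 2 | 2 | 2 3 2 | 2 N | 3 | S 3; L -> 3 2 | 2 | 2 3 2 | 2 N | 3 | S 3

Unit pairs: L ⇒* {N, S}; N ⇒* {L, S}.
For each unit pair (A, B), copy every non-unit production of B to A, then drop all unit productions.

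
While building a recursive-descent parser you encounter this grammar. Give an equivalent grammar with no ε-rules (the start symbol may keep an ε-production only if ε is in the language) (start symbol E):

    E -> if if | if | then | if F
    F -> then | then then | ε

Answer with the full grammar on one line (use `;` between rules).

Nullable nonterminals: {F}.
ε ∉ L(G), so no ε-production is kept.

E -> if if | if | then | if F; F -> then | then then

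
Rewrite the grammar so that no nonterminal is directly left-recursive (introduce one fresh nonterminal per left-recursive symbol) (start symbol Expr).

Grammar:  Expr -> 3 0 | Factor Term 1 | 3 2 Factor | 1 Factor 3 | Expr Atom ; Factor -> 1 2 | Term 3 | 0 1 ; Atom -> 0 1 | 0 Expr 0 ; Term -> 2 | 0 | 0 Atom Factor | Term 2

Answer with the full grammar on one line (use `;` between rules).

Expr -> 3 0 Expr1 | Factor Term 1 Expr1 | 3 2 Factor Expr1 | 1 Factor 3 Expr1; Factor -> 1 2 | Term 3 | 0 1; Atom -> 0 1 | 0 Expr 0; Term -> 2 Term1 | 0 Term1 | 0 Atom Factor Term1; Expr1 -> Atom Expr1 | ε; Term1 -> 2 Term1 | ε

Left recursion appears on Expr, Term.
For Expr: α = {Atom}, β = {3 0, Factor Term 1, 3 2 Factor, 1 Factor 3}. Rewrite as Expr → β Expr1 and Expr1 → α Expr1 | ε.
For Term: α = {2}, β = {2, 0, 0 Atom Factor}. Rewrite as Term → β Term1 and Term1 → α Term1 | ε.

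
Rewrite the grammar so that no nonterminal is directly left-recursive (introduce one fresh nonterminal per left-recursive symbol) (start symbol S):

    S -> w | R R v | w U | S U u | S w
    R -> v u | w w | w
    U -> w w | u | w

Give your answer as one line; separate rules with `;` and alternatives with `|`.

S -> w S' | R R v S' | w U S'; R -> v u | w w | w; U -> w w | u | w; S' -> U u S' | w S' | ε

S is directly left-recursive.
For S: α = {U u, w}, β = {w, R R v, w U}. Rewrite as S → β S' and S' → α S' | ε.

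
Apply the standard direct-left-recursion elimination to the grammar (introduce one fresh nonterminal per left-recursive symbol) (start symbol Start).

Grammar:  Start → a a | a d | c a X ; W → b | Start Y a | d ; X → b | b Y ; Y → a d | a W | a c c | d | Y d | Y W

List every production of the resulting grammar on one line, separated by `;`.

Start → a a | a d | c a X; W → b | Start Y a | d; X → b | b Y; Y → a d Y1 | a W Y1 | a c c Y1 | d Y1; Y1 → d Y1 | W Y1 | ε

Directly left-recursive nonterminal: Y.
For Y: α = {d, W}, β = {a d, a W, a c c, d}. Rewrite as Y → β Y1 and Y1 → α Y1 | ε.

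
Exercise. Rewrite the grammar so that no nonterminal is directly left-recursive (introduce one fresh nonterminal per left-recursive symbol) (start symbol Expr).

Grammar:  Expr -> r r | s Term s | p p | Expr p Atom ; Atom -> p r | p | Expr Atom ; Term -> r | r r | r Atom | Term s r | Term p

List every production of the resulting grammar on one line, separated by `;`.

Expr -> r r Expr1 | s Term s Expr1 | p p Expr1; Atom -> p r | p | Expr Atom; Term -> r Term1 | r r Term1 | r Atom Term1; Expr1 -> p Atom Expr1 | ε; Term1 -> s r Term1 | p Term1 | ε

Directly left-recursive nonterminals: Expr, Term.
For Expr: α = {p Atom}, β = {r r, s Term s, p p}. Rewrite as Expr → β Expr1 and Expr1 → α Expr1 | ε.
For Term: α = {s r, p}, β = {r, r r, r Atom}. Rewrite as Term → β Term1 and Term1 → α Term1 | ε.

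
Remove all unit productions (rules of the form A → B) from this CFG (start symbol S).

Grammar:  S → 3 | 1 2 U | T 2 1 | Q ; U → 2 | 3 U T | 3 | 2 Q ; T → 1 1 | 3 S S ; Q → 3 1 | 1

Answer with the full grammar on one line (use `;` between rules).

S → 3 | 1 2 U | T 2 1 | 3 1 | 1; U → 2 | 3 U T | 3 | 2 Q; T → 1 1 | 3 S S; Q → 3 1 | 1

Unit pairs: S ⇒* {Q}.
Replace each nonterminal's rules with the union of the non-unit rules of every nonterminal it unit-derives.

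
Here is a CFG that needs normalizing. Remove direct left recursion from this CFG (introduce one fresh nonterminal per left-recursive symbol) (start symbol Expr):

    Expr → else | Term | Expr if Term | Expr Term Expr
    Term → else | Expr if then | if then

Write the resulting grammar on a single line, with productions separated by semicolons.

Expr → else Expr1 | Term Expr1; Term → else | Expr if then | if then; Expr1 → if Term Expr1 | Term Expr Expr1 | ε

Expr is directly left-recursive.
For Expr: α = {if Term, Term Expr}, β = {else, Term}. Rewrite as Expr → β Expr1 and Expr1 → α Expr1 | ε.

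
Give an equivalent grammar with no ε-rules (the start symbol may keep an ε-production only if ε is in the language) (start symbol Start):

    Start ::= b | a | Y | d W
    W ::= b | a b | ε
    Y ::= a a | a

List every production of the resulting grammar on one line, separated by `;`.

Nullable nonterminals: {W}.
ε ∉ L(G), so no ε-production is kept.
Add the nullable-subset variants: Start → d W gives d W | d.

Start ::= b | a | Y | d W | d; W ::= b | a b; Y ::= a a | a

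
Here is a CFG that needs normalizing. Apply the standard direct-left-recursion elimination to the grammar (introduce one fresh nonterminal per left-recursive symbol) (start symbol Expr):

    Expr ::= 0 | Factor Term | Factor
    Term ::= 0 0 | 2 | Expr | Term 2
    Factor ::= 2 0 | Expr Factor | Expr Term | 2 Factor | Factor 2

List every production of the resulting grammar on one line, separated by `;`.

Expr ::= 0 | Factor Term | Factor; Term ::= 0 0 Term1 | 2 Term1 | Expr Term1; Factor ::= 2 0 Factor1 | Expr Factor Factor1 | Expr Term Factor1 | 2 Factor Factor1; Term1 ::= 2 Term1 | ε; Factor1 ::= 2 Factor1 | ε

Directly left-recursive nonterminals: Term, Factor.
For Term: α = {2}, β = {0 0, 2, Expr}. Rewrite as Term → β Term1 and Term1 → α Term1 | ε.
For Factor: α = {2}, β = {2 0, Expr Factor, Expr Term, 2 Factor}. Rewrite as Factor → β Factor1 and Factor1 → α Factor1 | ε.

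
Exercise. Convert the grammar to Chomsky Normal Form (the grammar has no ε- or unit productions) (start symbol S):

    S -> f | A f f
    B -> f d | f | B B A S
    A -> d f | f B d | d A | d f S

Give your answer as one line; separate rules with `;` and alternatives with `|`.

S -> f | A Y1; B -> X1 X2 | f | B Y2; A -> X2 X1 | X1 Y4 | X2 A | X2 Y5; X1 -> f; X2 -> d; Y1 -> X1 X1; Y2 -> B Y3; Y3 -> A S; Y4 -> B X2; Y5 -> X1 S

Introduce a nonterminal for each terminal appearing in a rule of length ≥ 2: X1 → f, X2 → d.
Binarize each right-hand side of length ≥ 3 by chaining fresh nonterminals (Y1, Y2, …): affected rules were S → A X1 X1; B → B B A S; A → X1 B X2; A → X2 X1 S.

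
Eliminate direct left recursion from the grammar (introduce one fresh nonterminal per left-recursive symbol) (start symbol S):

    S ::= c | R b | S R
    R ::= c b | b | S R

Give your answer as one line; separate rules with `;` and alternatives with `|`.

S ::= c S' | R b S'; R ::= c b | b | S R; S' ::= R S' | eps

Left recursion appears on S.
For S: α = {R}, β = {c, R b}. Rewrite as S → β S' and S' → α S' | ε.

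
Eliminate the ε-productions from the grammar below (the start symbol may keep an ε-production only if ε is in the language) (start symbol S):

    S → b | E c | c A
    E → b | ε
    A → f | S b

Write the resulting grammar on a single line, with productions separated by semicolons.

S → b | E c | c | c A; E → b; A → f | S b

Nullable set = {E}.
ε ∉ L(G), so no ε-production is kept.
Expand every rule over subsets of its nullable positions: S → E c gives E c | c.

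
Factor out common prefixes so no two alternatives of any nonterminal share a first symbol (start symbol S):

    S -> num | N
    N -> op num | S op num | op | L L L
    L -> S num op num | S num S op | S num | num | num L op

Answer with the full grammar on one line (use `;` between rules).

S -> num | N; N -> S op num | L L L | op N'; L -> S num L' | num L''; N' -> num | eps; L' -> op num | S op | eps; L'' -> eps | L op

N has alternatives sharing prefix 'op': factor to N → op N' with N' → num | ε.
L has alternatives sharing prefix 'S num': factor to L → S num L' with L' → op num | S op | ε.
L has alternatives sharing prefix 'num': factor to L → num L'' with L'' → ε | L op.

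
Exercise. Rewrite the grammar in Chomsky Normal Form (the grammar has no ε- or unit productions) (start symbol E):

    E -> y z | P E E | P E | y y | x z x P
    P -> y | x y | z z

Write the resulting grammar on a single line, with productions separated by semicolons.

E -> X1 X2 | P Y1 | P E | X1 X1 | X3 Y2; P -> y | X3 X1 | X2 X2; X1 -> y; X2 -> z; X3 -> x; Y1 -> E E; Y2 -> X2 Y3; Y3 -> X3 P

Introduce a nonterminal for each terminal appearing in a rule of length ≥ 2: X1 → y, X2 → z, X3 → x.
Binarize each right-hand side of length ≥ 3 by chaining fresh nonterminals (Y1, Y2, …): affected rules were E → P E E; E → X3 X2 X3 P.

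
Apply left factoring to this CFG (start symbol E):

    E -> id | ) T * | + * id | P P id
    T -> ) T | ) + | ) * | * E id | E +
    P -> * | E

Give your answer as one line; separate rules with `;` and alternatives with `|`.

E -> id | ) T * | + * id | P P id; T -> * E id | E + | ) T'; P -> * | E; T' -> T | + | *

T has alternatives sharing prefix ')': factor to T → ) T' with T' → T | + | *.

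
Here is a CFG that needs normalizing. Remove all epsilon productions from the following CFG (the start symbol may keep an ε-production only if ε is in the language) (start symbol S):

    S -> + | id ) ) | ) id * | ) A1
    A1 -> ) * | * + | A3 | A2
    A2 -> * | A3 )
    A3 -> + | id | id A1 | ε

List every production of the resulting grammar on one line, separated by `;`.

The nullable symbols are {A1, A3}.
ε ∉ L(G), so no ε-production is kept.
For each production, add variants omitting each subset of nullable occurrences: S → ) A1 gives ) A1 | ). A2 → A3 ) gives A3 ) | ).

S -> + | id ) ) | ) id * | ) A1 | ); A1 -> ) * | * + | A3 | A2; A2 -> * | A3 ) | ); A3 -> + | id | id A1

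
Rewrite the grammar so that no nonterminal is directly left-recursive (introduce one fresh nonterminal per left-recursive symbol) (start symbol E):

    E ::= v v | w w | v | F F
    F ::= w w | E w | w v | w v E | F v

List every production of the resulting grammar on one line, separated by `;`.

Directly left-recursive nonterminal: F.
For F: α = {v}, β = {w w, E w, w v, w v E}. Rewrite as F → β F' and F' → α F' | ε.

E ::= v v | w w | v | F F; F ::= w w F' | E w F' | w v F' | w v E F'; F' ::= v F' | ε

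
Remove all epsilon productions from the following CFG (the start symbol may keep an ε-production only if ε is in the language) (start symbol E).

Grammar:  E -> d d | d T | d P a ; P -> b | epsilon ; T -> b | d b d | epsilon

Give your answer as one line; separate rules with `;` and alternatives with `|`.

E -> d d | d T | d | d P a | d a; P -> b; T -> b | d b d

Nullable set = {P, T}.
ε ∉ L(G), so no ε-production is kept.
Expand every rule over subsets of its nullable positions: E → d T gives d T | d. E → d P a gives d P a | d a.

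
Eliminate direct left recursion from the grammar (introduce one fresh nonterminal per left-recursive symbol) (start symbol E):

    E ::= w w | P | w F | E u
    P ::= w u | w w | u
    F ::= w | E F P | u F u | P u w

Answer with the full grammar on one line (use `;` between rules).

E ::= w w E' | P E' | w F E'; P ::= w u | w w | u; F ::= w | E F P | u F u | P u w; E' ::= u E' | ε

E is directly left-recursive.
For E: α = {u}, β = {w w, P, w F}. Rewrite as E → β E' and E' → α E' | ε.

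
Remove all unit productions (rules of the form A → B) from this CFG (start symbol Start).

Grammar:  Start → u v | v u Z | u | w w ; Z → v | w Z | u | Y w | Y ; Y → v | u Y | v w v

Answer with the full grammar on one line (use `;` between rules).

Unit pairs: Z ⇒* {Y}.
For every A with A ⇒* B via unit rules, add B's non-unit alternatives to A; then delete every rule of the form X → Y.

Start → u v | v u Z | u | w w; Z → v | w Z | u | Y w | u Y | v w v; Y → v | u Y | v w v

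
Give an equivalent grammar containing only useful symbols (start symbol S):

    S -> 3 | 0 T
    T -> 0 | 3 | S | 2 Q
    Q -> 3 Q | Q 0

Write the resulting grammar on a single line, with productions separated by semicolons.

Generating nonterminals: {S, T}.
Reachable from S after that: {S, T}.
Removed useless symbols: {Q} and every production mentioning them.

S -> 3 | 0 T; T -> 0 | 3 | S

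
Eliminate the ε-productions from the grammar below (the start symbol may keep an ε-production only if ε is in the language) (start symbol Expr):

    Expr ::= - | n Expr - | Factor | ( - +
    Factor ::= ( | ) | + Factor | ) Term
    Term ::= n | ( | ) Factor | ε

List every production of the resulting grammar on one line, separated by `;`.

Nullable nonterminals: {Term}.
ε ∉ L(G), so no ε-production is kept.

Expr ::= - | n Expr - | Factor | ( - +; Factor ::= ( | ) | + Factor | ) Term; Term ::= n | ( | ) Factor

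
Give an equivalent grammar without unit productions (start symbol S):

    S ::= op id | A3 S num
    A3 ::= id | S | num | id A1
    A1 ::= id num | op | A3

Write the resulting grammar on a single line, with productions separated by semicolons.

S ::= op id | A3 S num; A3 ::= op id | A3 S num | id | num | id A1; A1 ::= id num | op | op id | A3 S num | id | num | id A1

Unit pairs: A1 ⇒* {A3, S}; A3 ⇒* {S}.
For every A with A ⇒* B via unit rules, add B's non-unit alternatives to A; then delete every rule of the form X → Y.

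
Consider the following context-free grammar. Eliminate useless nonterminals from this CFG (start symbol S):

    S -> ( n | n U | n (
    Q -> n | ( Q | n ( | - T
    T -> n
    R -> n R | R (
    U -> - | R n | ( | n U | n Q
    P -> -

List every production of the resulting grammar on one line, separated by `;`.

S -> ( n | n U | n (; Q -> n | ( Q | n ( | - T; T -> n; U -> - | ( | n U | n Q

Generating nonterminals: {P, Q, S, T, U}.
Reachable from S after that: {Q, S, T, U}.
Removed useless symbols: {P, R} and every production mentioning them.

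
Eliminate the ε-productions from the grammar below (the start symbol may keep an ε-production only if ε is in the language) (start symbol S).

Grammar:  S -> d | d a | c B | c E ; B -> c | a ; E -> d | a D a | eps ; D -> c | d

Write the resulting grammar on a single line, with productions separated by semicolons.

S -> d | d a | c B | c E | c; B -> c | a; E -> d | a D a; D -> c | d

Nullable set = {E}.
ε ∉ L(G), so no ε-production is kept.
Add the nullable-subset variants: S → c E gives c E | c.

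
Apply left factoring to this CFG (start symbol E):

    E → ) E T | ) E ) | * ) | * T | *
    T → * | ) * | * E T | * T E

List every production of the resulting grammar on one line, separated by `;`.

E has alternatives sharing prefix '*': factor to E → * E' with E' → ) | T | ε.
E has alternatives sharing prefix ') E': factor to E → ) E E'' with E'' → T | ).
T has alternatives sharing prefix '*': factor to T → * T' with T' → ε | E T | T E.

E → * E' | ) E E''; T → ) * | * T'; E' → ) | T | epsilon; E'' → T | ); T' → epsilon | E T | T E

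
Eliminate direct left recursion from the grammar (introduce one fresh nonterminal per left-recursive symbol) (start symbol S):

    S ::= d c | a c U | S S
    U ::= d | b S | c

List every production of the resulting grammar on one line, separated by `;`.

S is directly left-recursive.
For S: α = {S}, β = {d c, a c U}. Rewrite as S → β S' and S' → α S' | ε.

S ::= d c S' | a c U S'; U ::= d | b S | c; S' ::= S S' | ε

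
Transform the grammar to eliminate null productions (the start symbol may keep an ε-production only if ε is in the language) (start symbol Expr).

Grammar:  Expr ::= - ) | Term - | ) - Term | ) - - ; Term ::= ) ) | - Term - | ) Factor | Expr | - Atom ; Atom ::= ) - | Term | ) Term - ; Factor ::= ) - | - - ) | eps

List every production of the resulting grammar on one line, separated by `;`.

Expr ::= - ) | Term - | ) - Term | ) - -; Term ::= ) ) | - Term - | ) Factor | ) | Expr | - Atom; Atom ::= ) - | Term | ) Term -; Factor ::= ) - | - - )

Nullable nonterminals: {Factor}.
ε ∉ L(G), so no ε-production is kept.
Add the nullable-subset variants: Term → ) Factor gives ) Factor | ).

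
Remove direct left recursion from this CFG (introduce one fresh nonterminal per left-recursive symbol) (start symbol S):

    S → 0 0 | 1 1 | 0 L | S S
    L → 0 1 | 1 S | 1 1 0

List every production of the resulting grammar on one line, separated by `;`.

S is directly left-recursive.
For S: α = {S}, β = {0 0, 1 1, 0 L}. Rewrite as S → β S' and S' → α S' | ε.

S → 0 0 S' | 1 1 S' | 0 L S'; L → 0 1 | 1 S | 1 1 0; S' → S S' | ε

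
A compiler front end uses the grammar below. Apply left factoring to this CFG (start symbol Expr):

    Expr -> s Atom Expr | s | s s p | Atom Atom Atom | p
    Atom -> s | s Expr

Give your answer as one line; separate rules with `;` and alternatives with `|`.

Expr has alternatives sharing prefix 's': factor to Expr → s Expr1 with Expr1 → Atom Expr | ε | s p.
Atom has alternatives sharing prefix 's': factor to Atom → s Atom1 with Atom1 → ε | Expr.

Expr -> Atom Atom Atom | p | s Expr1; Atom -> s Atom1; Expr1 -> Atom Expr | epsilon | s p; Atom1 -> epsilon | Expr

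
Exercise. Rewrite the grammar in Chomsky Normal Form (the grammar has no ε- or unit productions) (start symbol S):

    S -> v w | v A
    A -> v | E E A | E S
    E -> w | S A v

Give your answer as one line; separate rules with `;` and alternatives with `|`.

S -> X1 X2 | X1 A; A -> v | E Y1 | E S; E -> w | S Y2; X1 -> v; X2 -> w; Y1 -> E A; Y2 -> A X1

Introduce a nonterminal for each terminal appearing in a rule of length ≥ 2: X1 → v, X2 → w.
Binarize each right-hand side of length ≥ 3 by chaining fresh nonterminals (Y1, Y2, …): affected rules were A → E E A; E → S A X1.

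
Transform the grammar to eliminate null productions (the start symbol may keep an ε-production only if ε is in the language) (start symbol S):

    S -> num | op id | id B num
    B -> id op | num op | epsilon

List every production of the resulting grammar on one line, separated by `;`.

The nullable symbols are {B}.
ε ∉ L(G), so no ε-production is kept.
Add the nullable-subset variants: S → id B num gives id B num | id num.

S -> num | op id | id B num | id num; B -> id op | num op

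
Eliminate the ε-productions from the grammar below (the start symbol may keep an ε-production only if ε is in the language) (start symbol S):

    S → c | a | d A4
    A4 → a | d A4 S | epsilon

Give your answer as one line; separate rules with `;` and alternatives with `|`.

S → c | a | d A4 | d; A4 → a | d A4 S | d S

Nullable nonterminals: {A4}.
ε ∉ L(G), so no ε-production is kept.
Add the nullable-subset variants: S → d A4 gives d A4 | d. A4 → d A4 S gives d A4 S | d S.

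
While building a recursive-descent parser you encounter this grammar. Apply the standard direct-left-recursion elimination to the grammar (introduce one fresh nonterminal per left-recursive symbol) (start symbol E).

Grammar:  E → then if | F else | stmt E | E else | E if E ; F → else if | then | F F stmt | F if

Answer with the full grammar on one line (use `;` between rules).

E → then if E' | F else E' | stmt E E'; F → else if F' | then F'; E' → else E' | if E E' | ε; F' → F stmt F' | if F' | ε

Directly left-recursive nonterminals: E, F.
For E: α = {else, if E}, β = {then if, F else, stmt E}. Rewrite as E → β E' and E' → α E' | ε.
For F: α = {F stmt, if}, β = {else if, then}. Rewrite as F → β F' and F' → α F' | ε.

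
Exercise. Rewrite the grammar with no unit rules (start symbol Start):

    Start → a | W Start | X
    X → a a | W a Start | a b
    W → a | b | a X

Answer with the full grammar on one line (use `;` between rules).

Start → a | W Start | a a | W a Start | a b; X → a a | W a Start | a b; W → a | b | a X

Unit pairs: Start ⇒* {X}.
Replace each nonterminal's rules with the union of the non-unit rules of every nonterminal it unit-derives.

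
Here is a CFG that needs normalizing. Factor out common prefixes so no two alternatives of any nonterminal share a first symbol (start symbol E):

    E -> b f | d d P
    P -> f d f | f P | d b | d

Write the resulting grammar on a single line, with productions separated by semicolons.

P has alternatives sharing prefix 'f': factor to P → f P' with P' → d f | P.
P has alternatives sharing prefix 'd': factor to P → d P'' with P'' → b | ε.

E -> b f | d d P; P -> f P' | d P''; P' -> d f | P; P'' -> b | ε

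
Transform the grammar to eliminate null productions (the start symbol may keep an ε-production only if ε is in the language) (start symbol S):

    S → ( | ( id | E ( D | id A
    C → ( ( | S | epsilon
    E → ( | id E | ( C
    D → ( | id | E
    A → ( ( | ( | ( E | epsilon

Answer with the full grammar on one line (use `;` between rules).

Nullable set = {A, C}.
ε ∉ L(G), so no ε-production is kept.
For each production, add variants omitting each subset of nullable occurrences: S → id A gives id A | id.

S → ( | ( id | E ( D | id A | id; C → ( ( | S; E → ( | id E | ( C; D → ( | id | E; A → ( ( | ( | ( E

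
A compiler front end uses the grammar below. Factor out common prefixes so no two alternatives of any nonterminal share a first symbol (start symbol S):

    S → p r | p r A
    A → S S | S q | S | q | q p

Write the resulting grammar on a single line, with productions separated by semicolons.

S has alternatives sharing prefix 'p r': factor to S → p r S' with S' → ε | A.
A has alternatives sharing prefix 'S': factor to A → S A' with A' → S | q | ε.
A has alternatives sharing prefix 'q': factor to A → q A'' with A'' → ε | p.

S → p r S'; A → S A' | q A''; S' → epsilon | A; A' → S | q | epsilon; A'' → epsilon | p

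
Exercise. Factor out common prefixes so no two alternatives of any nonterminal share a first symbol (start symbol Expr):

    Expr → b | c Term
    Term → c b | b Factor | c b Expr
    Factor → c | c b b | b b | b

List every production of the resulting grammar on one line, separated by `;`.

Expr → b | c Term; Term → b Factor | c b Term1; Factor → c Factor1 | b Factor2; Term1 → ε | Expr; Factor1 → ε | b b; Factor2 → b | ε

Term has alternatives sharing prefix 'c b': factor to Term → c b Term1 with Term1 → ε | Expr.
Factor has alternatives sharing prefix 'c': factor to Factor → c Factor1 with Factor1 → ε | b b.
Factor has alternatives sharing prefix 'b': factor to Factor → b Factor2 with Factor2 → b | ε.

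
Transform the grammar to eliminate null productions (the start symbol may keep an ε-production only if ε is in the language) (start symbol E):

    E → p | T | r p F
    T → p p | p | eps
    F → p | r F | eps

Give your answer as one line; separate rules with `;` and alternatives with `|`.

Nullable nonterminals: {E, F, T}.
ε ∈ L(G) since E is nullable, so keep E → ε.
Expand every rule over subsets of its nullable positions: E → r p F gives r p F | r p. F → r F gives r F | r.

E → p | T | r p F | r p | ε; T → p p | p; F → p | r F | r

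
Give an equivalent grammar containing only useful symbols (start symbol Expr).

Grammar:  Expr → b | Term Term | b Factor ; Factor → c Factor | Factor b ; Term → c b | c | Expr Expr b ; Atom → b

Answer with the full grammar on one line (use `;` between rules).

Expr → b | Term Term; Term → c b | c | Expr Expr b

Generating nonterminals: {Atom, Expr, Term}.
Reachable from Expr after that: {Expr, Term}.
Removed useless symbols: {Atom, Factor} and every production mentioning them.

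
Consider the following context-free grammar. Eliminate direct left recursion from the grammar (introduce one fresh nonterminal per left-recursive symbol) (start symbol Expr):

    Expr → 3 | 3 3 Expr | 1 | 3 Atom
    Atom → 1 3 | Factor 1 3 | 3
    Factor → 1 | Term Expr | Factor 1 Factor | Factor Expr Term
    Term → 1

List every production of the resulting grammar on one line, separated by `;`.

Expr → 3 | 3 3 Expr | 1 | 3 Atom; Atom → 1 3 | Factor 1 3 | 3; Factor → 1 Factor1 | Term Expr Factor1; Term → 1; Factor1 → 1 Factor Factor1 | Expr Term Factor1 | ε

Factor is directly left-recursive.
For Factor: α = {1 Factor, Expr Term}, β = {1, Term Expr}. Rewrite as Factor → β Factor1 and Factor1 → α Factor1 | ε.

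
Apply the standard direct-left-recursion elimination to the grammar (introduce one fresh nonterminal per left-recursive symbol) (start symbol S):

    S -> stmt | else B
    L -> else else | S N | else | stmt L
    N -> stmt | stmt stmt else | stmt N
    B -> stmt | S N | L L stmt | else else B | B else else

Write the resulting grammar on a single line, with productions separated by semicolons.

S -> stmt | else B; L -> else else | S N | else | stmt L; N -> stmt | stmt stmt else | stmt N; B -> stmt B' | S N B' | L L stmt B' | else else B B'; B' -> else else B' | ε

Directly left-recursive nonterminal: B.
For B: α = {else else}, β = {stmt, S N, L L stmt, else else B}. Rewrite as B → β B' and B' → α B' | ε.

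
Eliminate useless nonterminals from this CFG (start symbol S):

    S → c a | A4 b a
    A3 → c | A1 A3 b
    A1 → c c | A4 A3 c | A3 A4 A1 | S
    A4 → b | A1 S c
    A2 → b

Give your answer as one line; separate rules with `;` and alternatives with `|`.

S → c a | A4 b a; A3 → c | A1 A3 b; A1 → c c | A4 A3 c | A3 A4 A1 | S; A4 → b | A1 S c

Generating nonterminals: {A1, A2, A3, A4, S}.
Reachable from S after that: {A1, A3, A4, S}.
Removed useless symbols: {A2} and every production mentioning them.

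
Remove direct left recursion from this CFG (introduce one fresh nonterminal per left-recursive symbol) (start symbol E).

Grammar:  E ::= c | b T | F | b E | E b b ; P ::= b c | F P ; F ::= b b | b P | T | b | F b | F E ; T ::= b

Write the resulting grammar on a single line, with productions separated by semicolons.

E ::= c E' | b T E' | F E' | b E E'; P ::= b c | F P; F ::= b b F' | b P F' | T F' | b F'; T ::= b; E' ::= b b E' | eps; F' ::= b F' | E F' | eps

Left recursion appears on E, F.
For E: α = {b b}, β = {c, b T, F, b E}. Rewrite as E → β E' and E' → α E' | ε.
For F: α = {b, E}, β = {b b, b P, T, b}. Rewrite as F → β F' and F' → α F' | ε.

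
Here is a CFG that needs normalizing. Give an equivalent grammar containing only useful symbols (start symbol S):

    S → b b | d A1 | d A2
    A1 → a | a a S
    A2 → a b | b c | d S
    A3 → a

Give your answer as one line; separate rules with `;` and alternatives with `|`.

S → b b | d A1 | d A2; A1 → a | a a S; A2 → a b | b c | d S

Generating nonterminals: {A1, A2, A3, S}.
Reachable from S after that: {A1, A2, S}.
Removed useless symbols: {A3} and every production mentioning them.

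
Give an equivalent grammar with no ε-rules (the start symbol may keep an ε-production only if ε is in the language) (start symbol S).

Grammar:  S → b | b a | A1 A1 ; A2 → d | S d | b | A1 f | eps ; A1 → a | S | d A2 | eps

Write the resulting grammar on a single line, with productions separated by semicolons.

Nullable nonterminals: {A1, A2, S}.
ε ∈ L(G) since S is nullable, so keep S → ε.
Expand every rule over subsets of its nullable positions: S → A1 A1 gives A1 A1 | A1. A2 → A1 f gives A1 f | f. A1 → d A2 gives d A2 | d.

S → b | b a | A1 A1 | A1 | eps; A2 → d | S d | b | A1 f | f; A1 → a | S | d A2 | d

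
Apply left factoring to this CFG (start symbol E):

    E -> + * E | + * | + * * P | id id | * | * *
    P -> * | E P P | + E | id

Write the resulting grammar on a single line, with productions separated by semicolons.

E -> id id | + * E' | * E''; P -> * | E P P | + E | id; E' -> E | ε | * P; E'' -> ε | *

E has alternatives sharing prefix '+ *': factor to E → + * E' with E' → E | ε | * P.
E has alternatives sharing prefix '*': factor to E → * E'' with E'' → ε | *.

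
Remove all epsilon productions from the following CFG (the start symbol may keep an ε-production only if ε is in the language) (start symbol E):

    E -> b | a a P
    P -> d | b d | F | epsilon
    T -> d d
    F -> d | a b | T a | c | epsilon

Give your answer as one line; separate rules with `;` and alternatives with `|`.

Nullable set = {F, P}.
ε ∉ L(G), so no ε-production is kept.
Expand every rule over subsets of its nullable positions: E → a a P gives a a P | a a.

E -> b | a a P | a a; P -> d | b d | F; T -> d d; F -> d | a b | T a | c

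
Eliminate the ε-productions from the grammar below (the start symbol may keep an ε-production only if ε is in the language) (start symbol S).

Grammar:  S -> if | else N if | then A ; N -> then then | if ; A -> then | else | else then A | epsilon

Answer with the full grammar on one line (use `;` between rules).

The nullable symbols are {A}.
ε ∉ L(G), so no ε-production is kept.
Expand every rule over subsets of its nullable positions: S → then A gives then A | then. A → else then A gives else then A | else then.

S -> if | else N if | then A | then; N -> then then | if; A -> then | else | else then A | else then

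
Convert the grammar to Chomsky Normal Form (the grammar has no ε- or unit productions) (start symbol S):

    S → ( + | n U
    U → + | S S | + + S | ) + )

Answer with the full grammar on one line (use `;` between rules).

S → X1 X2 | X3 U; U → + | S S | X2 Y1 | X4 Y2; X1 → (; X2 → +; X3 → n; X4 → ); Y1 → X2 S; Y2 → X2 X4

Introduce a nonterminal for each terminal appearing in a rule of length ≥ 2: X1 → (, X2 → +, X3 → n, X4 → ).
Binarize each right-hand side of length ≥ 3 by chaining fresh nonterminals (Y1, Y2, …): affected rules were U → X2 X2 S; U → X4 X2 X4.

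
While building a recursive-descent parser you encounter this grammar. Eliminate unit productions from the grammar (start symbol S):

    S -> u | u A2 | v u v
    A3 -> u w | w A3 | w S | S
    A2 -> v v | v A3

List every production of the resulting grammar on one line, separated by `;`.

S -> u | u A2 | v u v; A3 -> u | u A2 | v u v | u w | w A3 | w S; A2 -> v v | v A3

Unit pairs: A3 ⇒* {S}.
For each unit pair (A, B), copy every non-unit production of B to A, then drop all unit productions.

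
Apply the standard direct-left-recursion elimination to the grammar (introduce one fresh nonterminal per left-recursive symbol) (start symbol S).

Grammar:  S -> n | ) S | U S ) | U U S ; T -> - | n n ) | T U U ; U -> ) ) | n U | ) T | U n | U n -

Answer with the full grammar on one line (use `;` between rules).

Directly left-recursive nonterminals: T, U.
For T: α = {U U}, β = {-, n n )}. Rewrite as T → β T' and T' → α T' | ε.
For U: α = {n, n -}, β = {) ), n U, ) T}. Rewrite as U → β U' and U' → α U' | ε.

S -> n | ) S | U S ) | U U S; T -> - T' | n n ) T'; U -> ) ) U' | n U U' | ) T U'; T' -> U U T' | ε; U' -> n U' | n - U' | ε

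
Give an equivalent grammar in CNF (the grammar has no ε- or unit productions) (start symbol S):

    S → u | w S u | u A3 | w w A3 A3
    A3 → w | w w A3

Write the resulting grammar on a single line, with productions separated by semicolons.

Introduce a nonterminal for each terminal appearing in a rule of length ≥ 2: X1 → w, X2 → u.
Binarize each right-hand side of length ≥ 3 by chaining fresh nonterminals (Y1, Y2, …): affected rules were S → X1 S X2; S → X1 X1 A3 A3; A3 → X1 X1 A3.

S → u | X1 Y1 | X2 A3 | X1 Y2; A3 → w | X1 Y4; X1 → w; X2 → u; Y1 → S X2; Y2 → X1 Y3; Y3 → A3 A3; Y4 → X1 A3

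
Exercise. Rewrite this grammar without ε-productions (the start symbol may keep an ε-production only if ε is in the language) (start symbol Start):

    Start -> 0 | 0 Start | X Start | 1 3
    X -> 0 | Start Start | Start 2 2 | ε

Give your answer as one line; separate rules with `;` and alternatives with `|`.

Start -> 0 | 0 Start | X Start | 1 3; X -> 0 | Start Start | Start 2 2

The nullable symbols are {X}.
ε ∉ L(G), so no ε-production is kept.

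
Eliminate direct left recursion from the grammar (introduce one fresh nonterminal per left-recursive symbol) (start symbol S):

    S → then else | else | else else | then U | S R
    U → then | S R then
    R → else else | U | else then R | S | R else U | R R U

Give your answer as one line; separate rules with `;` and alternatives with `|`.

Directly left-recursive nonterminals: S, R.
For S: α = {R}, β = {then else, else, else else, then U}. Rewrite as S → β S' and S' → α S' | ε.
For R: α = {else U, R U}, β = {else else, U, else then R, S}. Rewrite as R → β R' and R' → α R' | ε.

S → then else S' | else S' | else else S' | then U S'; U → then | S R then; R → else else R' | U R' | else then R R' | S R'; S' → R S' | ε; R' → else U R' | R U R' | ε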